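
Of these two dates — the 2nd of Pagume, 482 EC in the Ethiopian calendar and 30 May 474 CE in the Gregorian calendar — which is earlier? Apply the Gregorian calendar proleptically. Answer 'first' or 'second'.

First date → JDN 1900267; second date → JDN 1894335.
JDN 1894335 < JDN 1900267, so the second date is earlier.

second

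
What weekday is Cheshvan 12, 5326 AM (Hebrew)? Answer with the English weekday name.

Sunday

Equivalently 17 October 1565 Gregorian, JDN 2292954.
JDN 2292954 mod 7 = 6, and JDN 0 was a Monday, so this is a Sunday.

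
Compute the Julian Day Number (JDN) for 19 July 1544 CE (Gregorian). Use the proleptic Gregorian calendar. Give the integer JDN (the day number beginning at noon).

JDN 2299161 is 15 October 1582 CE (Gregorian); the target day is −13967 days from there, so JDN = 2285194.

2285194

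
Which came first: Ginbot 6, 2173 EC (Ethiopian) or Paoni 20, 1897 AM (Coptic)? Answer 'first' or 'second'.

first

The two dates have Julian Day Numbers 2517789 and 2517833 respectively.
Since 2517789 < 2517833, the first date comes first.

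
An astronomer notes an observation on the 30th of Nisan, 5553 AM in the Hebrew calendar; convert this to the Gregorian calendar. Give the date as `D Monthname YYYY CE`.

12 April 1793 CE

Both dates share Julian Day Number 2376042; in the Gregorian calendar that is 12 April 1793 CE.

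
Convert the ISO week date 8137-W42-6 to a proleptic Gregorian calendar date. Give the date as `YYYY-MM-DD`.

8137-10-19

ISO week 1 of 8137 is the week containing the first Thursday of 8137.
Week 42, day 6 (Saturday) lands on 8137-10-19.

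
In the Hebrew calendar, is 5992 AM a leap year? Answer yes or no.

no

Hebrew year 5992 is year 7 of its 19-year Metonic cycle; leap years are at positions 3, 6, 8, 11, 14, 17, 19, so it is a common year (12 months).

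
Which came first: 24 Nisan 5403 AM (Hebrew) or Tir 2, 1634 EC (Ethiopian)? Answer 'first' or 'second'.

second

First date → JDN 2321256; second date → JDN 2320795.
JDN 2320795 < JDN 2321256, so the second date is earlier.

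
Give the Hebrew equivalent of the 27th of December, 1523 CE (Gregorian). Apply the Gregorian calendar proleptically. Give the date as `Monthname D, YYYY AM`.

Tevet 10, 5284 AM

Both dates share Julian Day Number 2277684; in the Hebrew calendar that is 10 Tevet 5284 AM.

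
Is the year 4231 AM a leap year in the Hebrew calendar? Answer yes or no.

no

Hebrew year 4231 is year 13 of its 19-year Metonic cycle; leap years are at positions 3, 6, 8, 11, 14, 17, 19, so it is a common year (12 months).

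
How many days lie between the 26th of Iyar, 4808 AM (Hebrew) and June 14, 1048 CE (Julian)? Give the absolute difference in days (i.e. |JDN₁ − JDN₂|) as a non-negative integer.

First date → JDN 2103973; second date → JDN 2104005.
The interval is |2103973 − 2104005| = 32 days.

32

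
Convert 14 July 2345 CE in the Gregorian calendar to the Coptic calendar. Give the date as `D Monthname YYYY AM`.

Julian Day Number of the source date = 2577748.
Converting JDN 2577748 to the Coptic calendar gives 4 Epip 2061 AM.

4 Epip 2061 AM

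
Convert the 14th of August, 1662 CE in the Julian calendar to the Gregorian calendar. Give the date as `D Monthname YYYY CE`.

For dates in this range the Gregorian date is 10 days ahead of the Julian.
14 August 1662 Julian + 10 days → 24 August 1662 Gregorian.

24 August 1662 CE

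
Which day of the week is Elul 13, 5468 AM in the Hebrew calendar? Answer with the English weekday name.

This is JDN 2345135 (29 August 1708 Gregorian).
JDN 2345135 mod 7 = 2, and JDN 0 was a Monday, so this is a Wednesday.

Wednesday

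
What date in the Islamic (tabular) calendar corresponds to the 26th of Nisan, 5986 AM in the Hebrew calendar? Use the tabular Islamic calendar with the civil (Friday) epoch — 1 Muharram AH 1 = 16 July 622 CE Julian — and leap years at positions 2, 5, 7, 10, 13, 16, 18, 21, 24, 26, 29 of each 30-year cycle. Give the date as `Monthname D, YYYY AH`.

The source date corresponds to 24 April 2226 in the Gregorian calendar (JDN 2534203).
That day falls on 25 Dhu al-Hijjah 1653 AH in the tabular Islamic calendar.

Dhu al-Hijjah 25, 1653 AH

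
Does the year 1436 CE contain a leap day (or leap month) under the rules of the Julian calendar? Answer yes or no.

1436 mod 4 = 0, so it is a leap year in the Julian calendar.

yes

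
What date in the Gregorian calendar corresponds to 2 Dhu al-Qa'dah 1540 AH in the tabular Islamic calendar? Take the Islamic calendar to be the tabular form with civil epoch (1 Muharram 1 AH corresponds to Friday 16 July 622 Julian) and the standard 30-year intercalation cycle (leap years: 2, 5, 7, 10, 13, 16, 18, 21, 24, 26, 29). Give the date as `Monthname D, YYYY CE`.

Both dates share Julian Day Number 2494106; in the Gregorian calendar that is 12 July 2116 CE.

July 12, 2116 CE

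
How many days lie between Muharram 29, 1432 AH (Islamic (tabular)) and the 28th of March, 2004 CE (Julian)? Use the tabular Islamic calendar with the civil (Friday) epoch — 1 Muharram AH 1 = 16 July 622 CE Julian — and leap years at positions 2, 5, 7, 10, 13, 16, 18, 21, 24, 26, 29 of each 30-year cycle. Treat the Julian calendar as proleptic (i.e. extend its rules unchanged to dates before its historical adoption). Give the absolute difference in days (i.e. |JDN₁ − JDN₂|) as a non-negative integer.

2461

JDN of the first date = 2455567.
JDN of the second date = 2453106.
|2453106 − 2455567| = 2461.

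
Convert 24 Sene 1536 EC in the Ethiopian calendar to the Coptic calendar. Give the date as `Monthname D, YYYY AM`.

Julian Day Number of the source date = 2285173.
Converting JDN 2285173 to the Coptic calendar gives 24 Paoni 1260 AM.

Paoni 24, 1260 AM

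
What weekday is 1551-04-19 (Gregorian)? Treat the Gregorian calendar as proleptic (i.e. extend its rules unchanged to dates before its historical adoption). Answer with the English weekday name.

2287659 ≡ 3 (mod 7); counting from Monday = 0 gives Thursday.

Thursday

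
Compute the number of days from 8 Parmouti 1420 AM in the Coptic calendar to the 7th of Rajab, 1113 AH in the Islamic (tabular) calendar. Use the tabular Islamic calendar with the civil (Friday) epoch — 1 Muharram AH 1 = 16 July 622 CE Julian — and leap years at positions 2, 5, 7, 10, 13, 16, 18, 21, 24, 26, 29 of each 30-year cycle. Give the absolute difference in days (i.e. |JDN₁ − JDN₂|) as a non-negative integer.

858

JDN of the first date = 2343537.
JDN of the second date = 2342679.
|2342679 − 2343537| = 858.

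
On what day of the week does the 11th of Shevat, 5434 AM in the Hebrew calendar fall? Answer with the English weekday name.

In the Gregorian calendar this is 18 January 1674 (JDN 2332494).
2332494 ≡ 3 (mod 7); counting from Monday = 0 gives Thursday.

Thursday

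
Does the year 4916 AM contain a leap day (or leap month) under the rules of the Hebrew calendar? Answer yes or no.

yes

Hebrew year 4916 is year 14 of its 19-year Metonic cycle; leap years are at positions 3, 6, 8, 11, 14, 17, 19, so it is a leap year (13 months).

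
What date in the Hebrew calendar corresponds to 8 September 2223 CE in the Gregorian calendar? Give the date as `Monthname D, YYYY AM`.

Both dates share Julian Day Number 2533244; in the Hebrew calendar that is 11 Elul 5983 AM.

Elul 11, 5983 AM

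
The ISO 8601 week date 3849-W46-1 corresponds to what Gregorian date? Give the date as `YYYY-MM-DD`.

ISO week 1 of 3849 is the week containing the first Thursday of 3849.
Week 46, day 1 (Monday) lands on 3849-11-12.

3849-11-12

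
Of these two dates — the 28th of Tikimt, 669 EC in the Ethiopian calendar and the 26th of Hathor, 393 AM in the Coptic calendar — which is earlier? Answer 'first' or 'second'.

Converting both to JDN: 1968265 vs 1968293; the smaller is the first.

first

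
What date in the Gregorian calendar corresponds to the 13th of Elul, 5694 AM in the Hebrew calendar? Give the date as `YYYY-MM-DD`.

1934-08-24

Both dates share Julian Day Number 2427674; in the Gregorian calendar that is 24 August 1934 CE.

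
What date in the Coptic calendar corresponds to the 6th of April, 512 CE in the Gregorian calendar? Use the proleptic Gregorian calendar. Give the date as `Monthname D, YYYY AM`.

Parmouti 9, 228 AM

Julian Day Number of the source date = 1908160.
Converting JDN 1908160 to the Coptic calendar gives 9 Parmouti 228 AM.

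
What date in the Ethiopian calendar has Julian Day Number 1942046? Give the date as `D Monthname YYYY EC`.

The proleptic Gregorian equivalent of JDN 1942046 is 15 January 605.
In the Ethiopian calendar that day is 17 Tir 597 EC.

17 Tir 597 EC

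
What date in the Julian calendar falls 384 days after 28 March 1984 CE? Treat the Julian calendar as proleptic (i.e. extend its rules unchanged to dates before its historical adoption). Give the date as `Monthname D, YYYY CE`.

April 16, 1985 CE

JDN of 28 March 1984 CE = 2445801.
2445801 + 384 = 2446185.
JDN 2446185 in the Julian calendar is April 16, 1985 CE.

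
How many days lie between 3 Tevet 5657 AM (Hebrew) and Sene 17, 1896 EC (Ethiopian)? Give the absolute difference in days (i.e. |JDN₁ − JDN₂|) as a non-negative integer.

First date → JDN 2413902; second date → JDN 2416656.
The interval is |2413902 − 2416656| = 2754 days.

2754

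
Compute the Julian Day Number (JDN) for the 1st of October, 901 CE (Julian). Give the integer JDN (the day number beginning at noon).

2050422

In the proleptic Gregorian calendar the same day is 6 October 901.
JDN 2451545 is 1 January 2000 CE (Gregorian); the target day is −401123 days from there, so JDN = 2050422.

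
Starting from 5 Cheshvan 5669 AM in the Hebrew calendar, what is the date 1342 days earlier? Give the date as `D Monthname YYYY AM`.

Counting 1342 days back from JDN 2418245 reaches JDN 2416903, which is 21 Adar I 5665 AM.

21 Adar I 5665 AM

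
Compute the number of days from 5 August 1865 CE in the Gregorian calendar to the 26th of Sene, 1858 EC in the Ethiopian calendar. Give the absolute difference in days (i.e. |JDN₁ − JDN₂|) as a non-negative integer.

First date → JDN 2402454; second date → JDN 2402785.
The interval is |2402454 − 2402785| = 331 days.

331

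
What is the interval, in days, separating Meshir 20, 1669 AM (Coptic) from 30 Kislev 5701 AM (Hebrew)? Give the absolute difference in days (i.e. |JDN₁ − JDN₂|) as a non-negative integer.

JDN of the first date = 2434436.
JDN of the second date = 2429994.
|2429994 − 2434436| = 4442.

4442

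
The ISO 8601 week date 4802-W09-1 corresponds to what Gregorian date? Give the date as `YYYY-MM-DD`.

ISO week 1 of 4802 is the week containing the first Thursday of 4802.
Week 9, day 1 (Monday) lands on 4802-02-25.

4802-02-25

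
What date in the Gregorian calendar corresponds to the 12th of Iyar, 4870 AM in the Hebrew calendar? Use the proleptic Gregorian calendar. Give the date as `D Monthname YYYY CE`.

11 May 1110 CE

Both dates share Julian Day Number 2126609; in the Gregorian calendar that is 11 May 1110 CE.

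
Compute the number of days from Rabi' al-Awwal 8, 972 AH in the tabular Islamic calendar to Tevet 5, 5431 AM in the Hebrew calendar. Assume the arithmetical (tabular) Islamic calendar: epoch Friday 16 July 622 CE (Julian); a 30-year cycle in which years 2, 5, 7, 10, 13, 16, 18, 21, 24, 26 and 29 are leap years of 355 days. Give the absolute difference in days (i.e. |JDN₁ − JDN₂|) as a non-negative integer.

JDN of the first date = 2292596.
JDN of the second date = 2331367.
|2331367 − 2292596| = 38771.

38771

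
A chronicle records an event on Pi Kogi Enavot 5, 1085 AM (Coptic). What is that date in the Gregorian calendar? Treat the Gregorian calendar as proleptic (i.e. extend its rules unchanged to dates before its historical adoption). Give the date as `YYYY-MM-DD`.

Julian Day Number of the source date = 2221325.
Converting JDN 2221325 to the Gregorian calendar gives 5 September 1369 CE.

1369-09-05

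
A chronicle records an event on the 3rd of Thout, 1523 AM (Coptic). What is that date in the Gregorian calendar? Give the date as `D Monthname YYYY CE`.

Both dates share Julian Day Number 2380942; in the Gregorian calendar that is 12 September 1806 CE.

12 September 1806 CE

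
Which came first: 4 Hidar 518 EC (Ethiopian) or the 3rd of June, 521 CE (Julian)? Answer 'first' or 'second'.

second

First date → JDN 1913118; second date → JDN 1911507.
JDN 1911507 < JDN 1913118, so the second date is earlier.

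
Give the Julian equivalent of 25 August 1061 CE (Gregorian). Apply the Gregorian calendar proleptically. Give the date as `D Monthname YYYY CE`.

19 August 1061 CE

For dates in this range the Gregorian date is 6 days ahead of the Julian.
25 August 1061 Gregorian − 6 days → 19 August 1061 Julian.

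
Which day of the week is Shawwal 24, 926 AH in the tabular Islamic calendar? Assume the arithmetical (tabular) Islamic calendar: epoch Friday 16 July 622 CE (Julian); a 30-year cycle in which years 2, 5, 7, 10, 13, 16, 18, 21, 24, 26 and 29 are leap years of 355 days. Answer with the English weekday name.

In the proleptic Gregorian calendar this is 17 October 1520 (JDN 2276518).
JDN 2276518 mod 7 = 6, and JDN 0 was a Monday, so this is a Sunday.

Sunday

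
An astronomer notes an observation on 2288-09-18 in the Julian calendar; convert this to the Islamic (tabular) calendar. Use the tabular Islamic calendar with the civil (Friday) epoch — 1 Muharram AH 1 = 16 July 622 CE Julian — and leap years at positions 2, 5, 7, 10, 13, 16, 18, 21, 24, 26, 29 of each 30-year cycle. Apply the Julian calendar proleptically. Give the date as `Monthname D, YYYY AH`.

Both dates share Julian Day Number 2557011; in the tabular Islamic calendar that is 6 Jumada al-Awwal 1718 AH.

Jumada al-Awwal 6, 1718 AH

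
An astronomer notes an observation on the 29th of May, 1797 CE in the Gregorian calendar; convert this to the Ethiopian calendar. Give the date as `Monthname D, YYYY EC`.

Ginbot 23, 1789 EC

Both dates share Julian Day Number 2377550; in the Ethiopian calendar that is 23 Ginbot 1789 EC.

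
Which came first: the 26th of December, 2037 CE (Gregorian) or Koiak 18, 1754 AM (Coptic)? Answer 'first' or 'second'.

first

First date → JDN 2465419; second date → JDN 2465420.
JDN 2465419 < JDN 2465420, so the first date is earlier.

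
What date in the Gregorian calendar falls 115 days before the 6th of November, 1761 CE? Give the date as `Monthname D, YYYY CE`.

Counting 115 days back from JDN 2364562 reaches JDN 2364447, which is July 14, 1761 CE.

July 14, 1761 CE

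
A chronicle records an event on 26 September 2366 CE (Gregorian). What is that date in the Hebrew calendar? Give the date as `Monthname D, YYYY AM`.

Both dates share Julian Day Number 2585492; in the Hebrew calendar that is 20 Elul 6126 AM.

Elul 20, 6126 AM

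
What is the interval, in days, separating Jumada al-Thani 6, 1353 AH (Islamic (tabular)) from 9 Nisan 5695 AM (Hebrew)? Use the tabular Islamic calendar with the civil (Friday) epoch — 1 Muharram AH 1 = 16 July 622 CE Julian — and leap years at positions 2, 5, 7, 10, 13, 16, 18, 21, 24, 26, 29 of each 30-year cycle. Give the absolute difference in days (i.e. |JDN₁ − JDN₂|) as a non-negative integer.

JDN of the first date = 2427697.
JDN of the second date = 2427905.
|2427905 − 2427697| = 208.

208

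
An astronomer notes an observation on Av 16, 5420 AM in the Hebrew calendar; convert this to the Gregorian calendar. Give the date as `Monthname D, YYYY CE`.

Julian Day Number of the source date = 2327568.
Converting JDN 2327568 to the Gregorian calendar gives 24 July 1660 CE.

July 24, 1660 CE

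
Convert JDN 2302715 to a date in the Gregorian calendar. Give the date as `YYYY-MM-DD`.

JDN 2451545 is 1 Jan 2000; 2302715 is −148830 days from there.

1592-07-08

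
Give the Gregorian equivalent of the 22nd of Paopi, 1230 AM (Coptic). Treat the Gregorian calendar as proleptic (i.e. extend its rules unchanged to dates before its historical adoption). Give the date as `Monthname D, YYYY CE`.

Both dates share Julian Day Number 2273973; in the Gregorian calendar that is 29 October 1513 CE.

October 29, 1513 CE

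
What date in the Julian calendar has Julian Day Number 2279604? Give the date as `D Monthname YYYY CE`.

JDN 2279604 is 30 March 1529 in the proleptic Gregorian calendar.
In the Julian calendar that day is 20 March 1529 CE.

20 March 1529 CE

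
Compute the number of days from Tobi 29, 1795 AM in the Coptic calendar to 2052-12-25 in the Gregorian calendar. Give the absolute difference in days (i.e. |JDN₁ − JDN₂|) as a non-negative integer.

First date → JDN 2480436; second date → JDN 2470897.
The interval is |2480436 − 2470897| = 9539 days.

9539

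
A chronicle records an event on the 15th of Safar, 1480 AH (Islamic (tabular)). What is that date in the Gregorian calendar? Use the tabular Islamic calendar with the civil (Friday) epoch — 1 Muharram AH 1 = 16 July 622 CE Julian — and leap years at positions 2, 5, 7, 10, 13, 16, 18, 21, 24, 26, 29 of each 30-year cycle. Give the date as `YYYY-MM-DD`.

Both dates share Julian Day Number 2472592; in the Gregorian calendar that is 16 August 2057 CE.

2057-08-16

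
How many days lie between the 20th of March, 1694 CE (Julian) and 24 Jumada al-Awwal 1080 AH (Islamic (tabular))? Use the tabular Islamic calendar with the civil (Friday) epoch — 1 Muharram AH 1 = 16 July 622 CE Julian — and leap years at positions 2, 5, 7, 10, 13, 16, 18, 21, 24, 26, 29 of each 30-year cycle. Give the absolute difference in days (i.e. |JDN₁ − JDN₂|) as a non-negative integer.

First date → JDN 2339870; second date → JDN 2330943.
The interval is |2339870 − 2330943| = 8927 days.

8927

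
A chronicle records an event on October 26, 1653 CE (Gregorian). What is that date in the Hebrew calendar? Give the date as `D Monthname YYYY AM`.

Julian Day Number of the source date = 2325105.
Converting JDN 2325105 to the Hebrew calendar gives 5 Cheshvan 5414 AM.

5 Cheshvan 5414 AM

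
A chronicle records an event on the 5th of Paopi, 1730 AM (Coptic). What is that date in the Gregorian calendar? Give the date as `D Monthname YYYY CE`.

15 October 2013 CE

Both dates share Julian Day Number 2456581; in the Gregorian calendar that is 15 October 2013 CE.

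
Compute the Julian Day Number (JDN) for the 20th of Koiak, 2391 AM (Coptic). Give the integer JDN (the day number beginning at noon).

2698086

In the Gregorian calendar the same day is 3 January 2675.
JDN 2299161 is 15 October 1582 CE (Gregorian); the target day is +398925 days from there, so JDN = 2698086.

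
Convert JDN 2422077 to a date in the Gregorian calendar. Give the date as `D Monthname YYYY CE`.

28 April 1919 CE

Counting from JDN 2299161 = 15 Oct 1582 gives an offset of 122916 days.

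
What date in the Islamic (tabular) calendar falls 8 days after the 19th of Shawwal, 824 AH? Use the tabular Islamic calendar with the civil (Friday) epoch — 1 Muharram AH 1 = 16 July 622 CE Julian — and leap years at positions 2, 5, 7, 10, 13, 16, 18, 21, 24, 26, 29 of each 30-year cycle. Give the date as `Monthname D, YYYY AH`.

Shawwal 27, 824 AH

JDN of the 19th of Shawwal, 824 AH = 2240368.
2240368 + 8 = 2240376.
JDN 2240376 in the tabular Islamic calendar is Shawwal 27, 824 AH.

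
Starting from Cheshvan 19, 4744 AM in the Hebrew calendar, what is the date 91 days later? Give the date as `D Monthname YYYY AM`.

21 Shevat 4744 AM

Counting 91 days forward from JDN 2080399 reaches JDN 2080490, which is 21 Shevat 4744 AM.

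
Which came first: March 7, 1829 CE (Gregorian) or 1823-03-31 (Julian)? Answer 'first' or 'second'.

Converting both to JDN: 2389154 vs 2386998; the smaller is the second.

second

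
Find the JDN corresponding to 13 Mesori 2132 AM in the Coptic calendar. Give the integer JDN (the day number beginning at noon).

In the Gregorian calendar the same day is 22 August 2416.
JDN 2299161 is 15 October 1582 CE (Gregorian); the target day is +304559 days from there, so JDN = 2603720.

2603720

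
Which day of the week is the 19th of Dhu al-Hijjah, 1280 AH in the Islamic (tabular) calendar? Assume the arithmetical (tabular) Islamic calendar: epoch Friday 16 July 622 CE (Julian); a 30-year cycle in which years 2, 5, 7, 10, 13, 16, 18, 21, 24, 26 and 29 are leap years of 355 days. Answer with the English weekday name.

Thursday

This is JDN 2402018 (26 May 1864 Gregorian).
Since JDN mod 7 = 3 (0 = Monday), the day is Thursday.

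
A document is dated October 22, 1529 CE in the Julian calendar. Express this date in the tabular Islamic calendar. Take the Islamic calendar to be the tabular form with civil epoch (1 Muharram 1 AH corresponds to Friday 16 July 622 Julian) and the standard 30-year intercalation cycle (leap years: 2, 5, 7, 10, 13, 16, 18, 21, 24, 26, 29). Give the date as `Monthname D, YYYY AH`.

Safar 18, 936 AH

Both dates share Julian Day Number 2279820; in the tabular Islamic calendar that is 18 Safar 936 AH.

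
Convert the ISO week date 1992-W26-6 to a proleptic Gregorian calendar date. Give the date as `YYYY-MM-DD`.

ISO week 1 of 1992 is the week containing the first Thursday of 1992.
Week 26, day 6 (Saturday) lands on 1992-06-27.

1992-06-27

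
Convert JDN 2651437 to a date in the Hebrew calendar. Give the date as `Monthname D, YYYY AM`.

JDN 2651437 is 15 April 2547 in the Gregorian calendar.
In the Hebrew calendar that day is Nisan 24, 6307 AM.

Nisan 24, 6307 AM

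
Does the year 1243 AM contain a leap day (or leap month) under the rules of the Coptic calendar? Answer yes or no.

yes

1243 mod 4 = 3; in the Coptic calendar a year is leap when year mod 4 = 3, so it is a leap year.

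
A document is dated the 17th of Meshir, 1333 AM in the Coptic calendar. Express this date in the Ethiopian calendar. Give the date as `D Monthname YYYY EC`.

17 Yekatit 1609 EC

Both dates share Julian Day Number 2311709; in the Ethiopian calendar that is 17 Yekatit 1609 EC.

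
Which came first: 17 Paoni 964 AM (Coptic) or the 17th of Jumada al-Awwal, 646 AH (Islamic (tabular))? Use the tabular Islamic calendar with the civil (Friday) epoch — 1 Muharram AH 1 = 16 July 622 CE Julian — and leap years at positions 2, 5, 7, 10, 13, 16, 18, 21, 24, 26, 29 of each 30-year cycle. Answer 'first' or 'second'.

first

The two dates have Julian Day Numbers 2177052 and 2177140 respectively.
Since 2177052 < 2177140, the first date comes first.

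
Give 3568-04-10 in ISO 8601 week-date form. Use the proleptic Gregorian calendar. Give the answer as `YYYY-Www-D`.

3568-W15-3

The weekday is Wednesday (ISO weekday 3).
That Wednesday belongs to ISO week 15 of ISO year 3568.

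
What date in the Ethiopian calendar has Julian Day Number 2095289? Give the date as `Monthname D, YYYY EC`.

Nehase 10, 1016 EC

JDN 2095289 is 9 August 1024 in the proleptic Gregorian calendar.
In the Ethiopian calendar that day is Nehase 10, 1016 EC.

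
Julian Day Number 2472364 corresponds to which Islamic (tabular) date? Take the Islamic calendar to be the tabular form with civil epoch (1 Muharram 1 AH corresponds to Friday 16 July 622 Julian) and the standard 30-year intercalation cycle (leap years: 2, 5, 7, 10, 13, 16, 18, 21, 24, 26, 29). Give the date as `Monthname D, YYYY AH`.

JDN 2472364 is 31 December 2056 in the Gregorian calendar.
In the tabular Islamic calendar that day is Jumada al-Thani 23, 1479 AH.

Jumada al-Thani 23, 1479 AH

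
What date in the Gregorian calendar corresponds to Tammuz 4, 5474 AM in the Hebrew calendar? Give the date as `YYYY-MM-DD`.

Both dates share Julian Day Number 2347253; in the Gregorian calendar that is 17 June 1714 CE.

1714-06-17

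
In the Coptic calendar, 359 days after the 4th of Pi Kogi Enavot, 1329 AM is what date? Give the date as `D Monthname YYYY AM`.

28 Mesori 1330 AM

Counting 359 days forward from JDN 2310445 reaches JDN 2310804, which is 28 Mesori 1330 AM.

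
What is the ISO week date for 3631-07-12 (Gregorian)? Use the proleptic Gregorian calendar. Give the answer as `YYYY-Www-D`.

3631-W28-6

The weekday is Saturday (ISO weekday 6).
That Saturday belongs to ISO week 28 of ISO year 3631.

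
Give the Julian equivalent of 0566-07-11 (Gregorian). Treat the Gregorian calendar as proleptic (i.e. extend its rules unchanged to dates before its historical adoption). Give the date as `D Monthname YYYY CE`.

9 July 566 CE

At this point the Julian calendar is 2 days behind the Gregorian.
11 July 566 Gregorian − 2 days → 9 July 566 Julian.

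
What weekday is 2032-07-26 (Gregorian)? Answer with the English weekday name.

Monday

JDN 2463440 mod 7 = 0, and JDN 0 was a Monday, so this is a Monday.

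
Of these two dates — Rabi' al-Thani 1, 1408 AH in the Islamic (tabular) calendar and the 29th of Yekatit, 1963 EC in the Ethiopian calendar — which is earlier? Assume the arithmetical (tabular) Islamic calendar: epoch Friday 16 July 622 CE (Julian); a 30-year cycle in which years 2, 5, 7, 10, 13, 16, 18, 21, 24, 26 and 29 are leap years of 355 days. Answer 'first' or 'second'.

second

First date → JDN 2447123; second date → JDN 2441019.
JDN 2441019 < JDN 2447123, so the second date is earlier.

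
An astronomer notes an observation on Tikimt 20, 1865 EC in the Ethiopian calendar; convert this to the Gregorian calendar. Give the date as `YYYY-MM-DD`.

1872-10-29

Julian Day Number of the source date = 2405096.
Converting JDN 2405096 to the Gregorian calendar gives 29 October 1872 CE.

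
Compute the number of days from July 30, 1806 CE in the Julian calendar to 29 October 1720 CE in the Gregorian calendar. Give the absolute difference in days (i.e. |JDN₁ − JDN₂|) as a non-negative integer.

31331

JDN of the first date = 2380910.
JDN of the second date = 2349579.
|2349579 − 2380910| = 31331.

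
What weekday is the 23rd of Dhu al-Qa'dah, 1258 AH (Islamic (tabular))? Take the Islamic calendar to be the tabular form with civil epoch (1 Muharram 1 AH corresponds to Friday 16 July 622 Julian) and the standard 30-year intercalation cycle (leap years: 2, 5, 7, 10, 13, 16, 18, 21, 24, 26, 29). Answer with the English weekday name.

Monday

In the Gregorian calendar this is 26 December 1842 (JDN 2394196).
Since JDN mod 7 = 0 (0 = Monday), the day is Monday.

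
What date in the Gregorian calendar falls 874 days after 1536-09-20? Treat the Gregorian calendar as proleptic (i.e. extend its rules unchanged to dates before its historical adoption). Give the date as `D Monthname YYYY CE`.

The starting date is JDN 2282335; 2282335 + 874 = 2283209.
JDN 2283209 corresponds to 11 February 1539 CE.

11 February 1539 CE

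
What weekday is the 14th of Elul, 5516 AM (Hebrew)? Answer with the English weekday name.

Equivalently 9 September 1756 Gregorian, JDN 2362678.
Since JDN mod 7 = 3 (0 = Monday), the day is Thursday.

Thursday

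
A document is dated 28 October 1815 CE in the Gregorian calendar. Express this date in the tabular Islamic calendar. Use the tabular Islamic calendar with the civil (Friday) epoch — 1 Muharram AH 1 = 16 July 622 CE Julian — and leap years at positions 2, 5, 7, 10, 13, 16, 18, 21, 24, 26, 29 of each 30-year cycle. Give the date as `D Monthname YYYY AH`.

24 Dhu al-Qa'dah 1230 AH

Julian Day Number of the source date = 2384275.
Converting JDN 2384275 to the tabular Islamic calendar gives 24 Dhu al-Qa'dah 1230 AH.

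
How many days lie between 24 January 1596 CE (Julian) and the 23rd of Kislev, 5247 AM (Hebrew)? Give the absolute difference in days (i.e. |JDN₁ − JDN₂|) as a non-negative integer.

39877

First date → JDN 2304020; second date → JDN 2264143.
The interval is |2304020 − 2264143| = 39877 days.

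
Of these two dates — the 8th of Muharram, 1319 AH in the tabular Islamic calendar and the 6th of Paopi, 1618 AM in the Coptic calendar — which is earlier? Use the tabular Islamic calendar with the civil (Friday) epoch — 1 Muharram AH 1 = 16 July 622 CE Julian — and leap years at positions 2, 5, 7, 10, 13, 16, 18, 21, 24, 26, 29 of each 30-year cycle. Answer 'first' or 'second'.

first

Converting both to JDN: 2415502 vs 2415674; the smaller is the first.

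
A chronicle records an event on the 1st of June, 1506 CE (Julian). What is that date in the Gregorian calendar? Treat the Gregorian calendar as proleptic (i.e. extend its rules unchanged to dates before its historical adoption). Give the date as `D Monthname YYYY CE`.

11 June 1506 CE

At this point the Julian calendar is 10 days behind the Gregorian.
1 June 1506 Julian + 10 days → 11 June 1506 Gregorian.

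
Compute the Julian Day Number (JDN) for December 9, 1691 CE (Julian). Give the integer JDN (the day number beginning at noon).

Equivalently 19 December 1691 (Gregorian).
JDN 2299161 is 15 October 1582 CE (Gregorian); the target day is +39877 days from there, so JDN = 2339038.

2339038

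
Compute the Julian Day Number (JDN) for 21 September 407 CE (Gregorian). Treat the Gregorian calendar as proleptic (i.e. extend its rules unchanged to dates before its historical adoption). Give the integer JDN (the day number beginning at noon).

1869977

JDN 2400001 is 17 November 1858 CE (Gregorian), MJD 0; the target day is −530024 days from there, so JDN = 1869977.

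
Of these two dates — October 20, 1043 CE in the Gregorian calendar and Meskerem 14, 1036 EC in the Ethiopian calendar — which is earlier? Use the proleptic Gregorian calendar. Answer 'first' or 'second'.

Converting both to JDN: 2102300 vs 2102268; the smaller is the second.

second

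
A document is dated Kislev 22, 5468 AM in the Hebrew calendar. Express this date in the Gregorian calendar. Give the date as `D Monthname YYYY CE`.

Both dates share Julian Day Number 2344878; in the Gregorian calendar that is 16 December 1707 CE.

16 December 1707 CE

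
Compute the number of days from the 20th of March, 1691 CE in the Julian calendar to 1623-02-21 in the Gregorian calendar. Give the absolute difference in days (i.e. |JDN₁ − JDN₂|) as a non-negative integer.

JDN of the first date = 2338774.
JDN of the second date = 2313900.
|2313900 − 2338774| = 24874.

24874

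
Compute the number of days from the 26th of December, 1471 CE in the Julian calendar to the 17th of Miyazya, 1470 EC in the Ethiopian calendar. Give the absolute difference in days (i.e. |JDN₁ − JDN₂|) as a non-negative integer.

JDN of the first date = 2258700.
JDN of the second date = 2260999.
|2260999 − 2258700| = 2299.

2299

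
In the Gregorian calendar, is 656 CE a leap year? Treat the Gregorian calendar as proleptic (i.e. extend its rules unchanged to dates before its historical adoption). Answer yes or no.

656 is divisible by 4 and not by 100, so it is a leap year.

yes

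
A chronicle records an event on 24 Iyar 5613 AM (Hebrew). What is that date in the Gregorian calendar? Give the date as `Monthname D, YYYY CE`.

June 1, 1853 CE

Julian Day Number of the source date = 2398006.
Converting JDN 2398006 to the Gregorian calendar gives 1 June 1853 CE.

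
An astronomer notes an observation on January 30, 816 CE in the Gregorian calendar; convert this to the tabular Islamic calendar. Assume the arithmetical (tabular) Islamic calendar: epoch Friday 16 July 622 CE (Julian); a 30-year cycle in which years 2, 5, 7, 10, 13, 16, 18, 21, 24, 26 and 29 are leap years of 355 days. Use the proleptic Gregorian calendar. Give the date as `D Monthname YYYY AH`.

21 Jumada al-Thani 200 AH

Both dates share Julian Day Number 2019127; in the tabular Islamic calendar that is 21 Jumada al-Thani 200 AH.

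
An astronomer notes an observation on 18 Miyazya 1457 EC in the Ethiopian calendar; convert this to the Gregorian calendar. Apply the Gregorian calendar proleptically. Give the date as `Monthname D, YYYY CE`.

April 22, 1465 CE

Both dates share Julian Day Number 2256252; in the Gregorian calendar that is 22 April 1465 CE.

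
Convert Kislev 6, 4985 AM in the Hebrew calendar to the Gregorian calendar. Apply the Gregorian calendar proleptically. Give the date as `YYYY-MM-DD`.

1224-11-26

Both dates share Julian Day Number 2168447; in the Gregorian calendar that is 26 November 1224 CE.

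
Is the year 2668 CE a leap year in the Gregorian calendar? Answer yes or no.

yes

2668 is divisible by 4 and not by 100, so it is a leap year.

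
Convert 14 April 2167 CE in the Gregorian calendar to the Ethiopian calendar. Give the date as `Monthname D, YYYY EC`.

Julian Day Number of the source date = 2512644.
Converting JDN 2512644 to the Ethiopian calendar gives 5 Miyazya 2159 EC.

Miyazya 5, 2159 EC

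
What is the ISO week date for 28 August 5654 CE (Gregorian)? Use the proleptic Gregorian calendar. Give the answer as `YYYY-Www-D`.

The weekday is Friday (ISO weekday 5).
That Friday belongs to ISO week 35 of ISO year 5654.

5654-W35-5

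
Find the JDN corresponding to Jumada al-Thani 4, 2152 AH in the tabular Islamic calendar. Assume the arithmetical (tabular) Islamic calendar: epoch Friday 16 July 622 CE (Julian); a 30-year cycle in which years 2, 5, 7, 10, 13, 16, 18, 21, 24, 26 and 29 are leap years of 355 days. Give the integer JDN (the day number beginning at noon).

In the Gregorian calendar the same day is 29 November 2709.
JDN 2451545 is 1 January 2000 CE (Gregorian); the target day is +259289 days from there, so JDN = 2710834.

2710834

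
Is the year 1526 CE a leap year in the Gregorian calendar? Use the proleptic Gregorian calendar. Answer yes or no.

1526 is not divisible by 4, so it is a common year.

no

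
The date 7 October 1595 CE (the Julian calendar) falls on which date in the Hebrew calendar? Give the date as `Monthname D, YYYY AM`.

Cheshvan 14, 5356 AM

The source date corresponds to 17 October 1595 in the Gregorian calendar (JDN 2303911).
That day falls on 14 Cheshvan 5356 AM in the Hebrew calendar.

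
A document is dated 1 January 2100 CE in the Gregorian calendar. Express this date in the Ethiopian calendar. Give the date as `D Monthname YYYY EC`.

22 Tahsas 2092 EC

Julian Day Number of the source date = 2488070.
Converting JDN 2488070 to the Ethiopian calendar gives 22 Tahsas 2092 EC.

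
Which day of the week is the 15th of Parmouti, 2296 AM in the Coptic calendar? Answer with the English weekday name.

This is JDN 2663503 (27 April 2580 Gregorian).
2663503 ≡ 3 (mod 7); counting from Monday = 0 gives Thursday.

Thursday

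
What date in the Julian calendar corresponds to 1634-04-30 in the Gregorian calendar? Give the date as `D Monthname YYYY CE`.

The Julian–Gregorian offset here is 10 days (Julian trailing).
30 April 1634 Gregorian − 10 days → 20 April 1634 Julian.

20 April 1634 CE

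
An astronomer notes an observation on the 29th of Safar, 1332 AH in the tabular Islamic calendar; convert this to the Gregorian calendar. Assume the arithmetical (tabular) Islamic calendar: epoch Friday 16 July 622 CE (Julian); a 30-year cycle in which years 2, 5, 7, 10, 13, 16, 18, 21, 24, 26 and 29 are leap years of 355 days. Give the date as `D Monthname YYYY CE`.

27 January 1914 CE

Julian Day Number of the source date = 2420160.
Converting JDN 2420160 to the Gregorian calendar gives 27 January 1914 CE.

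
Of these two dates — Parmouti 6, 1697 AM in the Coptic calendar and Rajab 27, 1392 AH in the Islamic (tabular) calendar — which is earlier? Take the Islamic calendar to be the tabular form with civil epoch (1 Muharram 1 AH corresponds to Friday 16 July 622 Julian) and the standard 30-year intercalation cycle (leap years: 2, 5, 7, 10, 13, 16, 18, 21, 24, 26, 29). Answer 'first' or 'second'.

second

Converting both to JDN: 2444709 vs 2441567; the smaller is the second.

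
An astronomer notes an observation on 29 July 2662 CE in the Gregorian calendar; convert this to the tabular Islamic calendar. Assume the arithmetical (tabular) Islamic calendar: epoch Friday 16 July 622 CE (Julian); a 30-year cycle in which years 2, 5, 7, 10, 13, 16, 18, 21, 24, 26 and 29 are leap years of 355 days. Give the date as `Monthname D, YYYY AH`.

Both dates share Julian Day Number 2693545; in the tabular Islamic calendar that is 20 Sha'ban 2103 AH.

Sha'ban 20, 2103 AH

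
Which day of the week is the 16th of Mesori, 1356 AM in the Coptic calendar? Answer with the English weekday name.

In the Gregorian calendar this is 19 August 1640 (JDN 2320289).
Since JDN mod 7 = 6 (0 = Monday), the day is Sunday.

Sunday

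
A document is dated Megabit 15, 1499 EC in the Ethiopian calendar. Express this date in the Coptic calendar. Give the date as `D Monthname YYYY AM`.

Julian Day Number of the source date = 2271559.
Converting JDN 2271559 to the Coptic calendar gives 15 Paremhat 1223 AM.

15 Paremhat 1223 AM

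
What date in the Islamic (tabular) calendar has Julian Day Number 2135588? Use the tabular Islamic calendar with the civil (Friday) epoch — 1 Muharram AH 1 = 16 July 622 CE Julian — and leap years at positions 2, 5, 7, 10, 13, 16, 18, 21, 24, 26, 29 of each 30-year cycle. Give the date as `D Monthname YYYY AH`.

13 Safar 529 AH

JDN 2135588 is 10 December 1134 in the proleptic Gregorian calendar.
In the tabular Islamic calendar that day is 13 Safar 529 AH.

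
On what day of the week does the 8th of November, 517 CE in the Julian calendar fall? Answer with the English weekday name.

This is JDN 1910204 (10 November 517 Gregorian).
1910204 ≡ 2 (mod 7); counting from Monday = 0 gives Wednesday.

Wednesday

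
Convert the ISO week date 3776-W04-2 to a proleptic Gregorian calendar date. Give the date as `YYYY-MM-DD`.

ISO week 1 of 3776 is the week containing the first Thursday of 3776.
Week 4, day 2 (Tuesday) lands on 3776-01-23.

3776-01-23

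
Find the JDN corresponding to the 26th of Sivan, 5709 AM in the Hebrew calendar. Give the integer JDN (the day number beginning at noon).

2433091

Equivalently 23 June 1949 (Gregorian).
JDN 2400001 is 17 November 1858 CE (Gregorian), MJD 0; the target day is +33090 days from there, so JDN = 2433091.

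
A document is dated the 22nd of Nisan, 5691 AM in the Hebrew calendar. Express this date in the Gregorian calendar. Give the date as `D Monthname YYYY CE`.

9 April 1931 CE

Both dates share Julian Day Number 2426441; in the Gregorian calendar that is 9 April 1931 CE.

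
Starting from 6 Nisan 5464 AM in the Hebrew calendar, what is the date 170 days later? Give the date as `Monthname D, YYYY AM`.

The starting date is JDN 2343533; 2343533 + 170 = 2343703.
JDN 2343703 corresponds to Elul 28, 5464 AM.

Elul 28, 5464 AM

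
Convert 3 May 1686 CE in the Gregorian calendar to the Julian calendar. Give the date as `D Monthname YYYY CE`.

23 April 1686 CE

For dates in this range the Gregorian date is 10 days ahead of the Julian.
3 May 1686 Gregorian − 10 days → 23 April 1686 Julian.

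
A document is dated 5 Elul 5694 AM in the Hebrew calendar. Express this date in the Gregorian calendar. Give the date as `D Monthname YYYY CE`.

16 August 1934 CE

Both dates share Julian Day Number 2427666; in the Gregorian calendar that is 16 August 1934 CE.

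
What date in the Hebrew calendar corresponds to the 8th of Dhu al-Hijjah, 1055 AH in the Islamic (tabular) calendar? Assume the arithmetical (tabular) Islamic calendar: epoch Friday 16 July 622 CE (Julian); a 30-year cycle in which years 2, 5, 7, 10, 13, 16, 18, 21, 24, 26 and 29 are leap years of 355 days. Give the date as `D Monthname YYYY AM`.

9 Shevat 5406 AM

Both dates share Julian Day Number 2322274; in the Hebrew calendar that is 9 Shevat 5406 AM.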